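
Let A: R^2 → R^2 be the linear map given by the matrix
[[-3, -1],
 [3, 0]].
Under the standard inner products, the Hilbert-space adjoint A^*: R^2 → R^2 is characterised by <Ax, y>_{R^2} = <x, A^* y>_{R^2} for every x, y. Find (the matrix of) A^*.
A^* = A^T =
[[-3, 3],
 [-1, 0]]

For real matrices with standard dot products, the defining identity <Ax, y> = <x, A^* y> gives (Ax)^T y = x^T (A^*) y, i.e. x^T A^T y = x^T (A^*) y. Since this holds for all x, y, we must have A^* = A^T. Therefore
A^* =
[[-3, 3],
 [-1, 0]].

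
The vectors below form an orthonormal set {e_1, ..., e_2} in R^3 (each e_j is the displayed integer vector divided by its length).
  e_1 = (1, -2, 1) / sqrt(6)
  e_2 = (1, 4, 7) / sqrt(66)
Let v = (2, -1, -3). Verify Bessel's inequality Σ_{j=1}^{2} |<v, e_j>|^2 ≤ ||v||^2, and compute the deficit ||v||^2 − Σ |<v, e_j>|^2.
Σ |<v, e_j>|^2 = 90/11; ||v||^2 = 14; deficit = 64/11

Write each e_j = u_j / sqrt(<u_j, u_j>) where u_j is the displayed integer vector. Then <v, e_j> = <v, u_j> / sqrt(<u_j, u_j>), so |<v, e_j>|^2 = <v, u_j>^2 / <u_j, u_j>.
Coefficients: <v, e_1> = 1/sqrt(6), <v, e_2> = -23/sqrt(66).
Square and sum: Σ |<v, e_j>|^2 = 90/11.
Compute ||v||^2 = v·v = 14.
Deficit = 14 − 90/11 = 64/11 ≥ 0, confirming Bessel's inequality. (The deficit equals ||v − Σ <v,e_j> e_j||^2, the squared distance from v to span{e_j}.)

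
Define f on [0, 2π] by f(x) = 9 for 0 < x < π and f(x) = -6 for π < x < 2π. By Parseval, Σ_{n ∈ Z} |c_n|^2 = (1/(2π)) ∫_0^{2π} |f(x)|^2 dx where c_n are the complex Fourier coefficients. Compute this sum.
Σ |c_n|^2 = 117/2

Parseval equates the L^2 energy of f (normalised by 1/(2π)) with the ℓ^2 sum of its Fourier coefficients: (1/(2π)) ∫_0^{2π} |f|^2 = Σ |c_n|^2.
Compute the left side: (1/(2π)) [∫_0^π 9^2 dx + ∫_π^{2π} (-6)^2 dx] = (1/(2π)) · (81π + 36π) = (81 + 36)/2 = 117/2.
So Σ_{n ∈ Z} |c_n|^2 = 117/2.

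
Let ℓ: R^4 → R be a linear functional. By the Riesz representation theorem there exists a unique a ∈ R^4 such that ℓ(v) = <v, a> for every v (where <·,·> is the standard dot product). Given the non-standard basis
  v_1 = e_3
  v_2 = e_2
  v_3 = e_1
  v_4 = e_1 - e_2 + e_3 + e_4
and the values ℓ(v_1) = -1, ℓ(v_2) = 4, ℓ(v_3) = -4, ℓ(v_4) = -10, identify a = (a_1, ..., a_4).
a = (-4, 4, -1, -1)

Write a = (a_1, ..., a_4) in the standard basis. For each basis vector v_i, ℓ(v_i) = <v_i, a> is a linear equation in the a_j's. Collect the n equations into a matrix system V a = ℓ, where row i of V is v_i (expressed in the standard basis). Since V is invertible (lower-triangular with 1s on the diagonal, up to permutation), solve by back-substitution:
  V =
[[0, 0, 1, 0],
 [0, 1, 0, 0],
 [1, 0, 0, 0],
 [1, -1, 1, 1]]
  V a = (-1, 4, -4, -10)
Solving gives a = (-4, 4, -1, -1).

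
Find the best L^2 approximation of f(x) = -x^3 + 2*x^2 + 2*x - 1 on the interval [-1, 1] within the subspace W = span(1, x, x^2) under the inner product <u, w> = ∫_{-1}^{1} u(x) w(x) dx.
g(x) = 2*x^2 + 7*x/5 - 1

The best approximation g ∈ W is the orthogonal projection of f onto W. Writing g = a_0 + a_1 x + a_2 x^2, the coefficients solve the normal equations G · a = b where
  G_{ij} = <φ_i, φ_j> and b_i = <f, φ_i>, with φ_0 = 1, φ_1 = x, φ_2 = x^2.
G =
  [2, 0, 2/3]
  [0, 2/3, 0]
  [2/3, 0, 2/5],
b = (-2/3, 14/15, 2/15).
Solving gives a_0 = -1, a_1 = 7/5, a_2 = 2, so
  g(x) = 2*x^2 + 7*x/5 - 1.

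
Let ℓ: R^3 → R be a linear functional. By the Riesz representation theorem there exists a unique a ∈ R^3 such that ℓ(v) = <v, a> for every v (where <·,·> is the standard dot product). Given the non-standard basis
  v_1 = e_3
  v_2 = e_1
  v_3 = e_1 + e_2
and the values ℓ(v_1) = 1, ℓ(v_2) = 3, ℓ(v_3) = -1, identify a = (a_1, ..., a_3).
a = (3, -4, 1)

Write a = (a_1, ..., a_3) in the standard basis. For each basis vector v_i, ℓ(v_i) = <v_i, a> is a linear equation in the a_j's. Collect the n equations into a matrix system V a = ℓ, where row i of V is v_i (expressed in the standard basis). Since V is invertible (lower-triangular with 1s on the diagonal, up to permutation), solve by back-substitution:
  V =
[[0, 0, 1],
 [1, 0, 0],
 [1, 1, 0]]
  V a = (1, 3, -1)
Solving gives a = (3, -4, 1).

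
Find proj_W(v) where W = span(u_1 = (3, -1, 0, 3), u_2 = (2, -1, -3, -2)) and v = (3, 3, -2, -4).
proj_W(v) = (283/341, -204/341, -987/341, -1033/341)

Set up U = [u_1 | ... | u_2] ∈ R^(4×2). The projector onto W = col(U) is P = U (U^T U)^(-1) U^T.
Compute U^T U =
  [19, 1]
  [1, 18],
and U^T v = (-6, 17).
Solve U^T U · c = U^T v for the coefficients: c = (-125/341, 329/341). The projection is proj_W(v) = U c.
Check: (v - proj_W(v)) · u_1 = 0  (should be 0).
Check: (v - proj_W(v)) · u_2 = 0  (should be 0).
Result: proj_W(v) = (283/341, -204/341, -987/341, -1033/341).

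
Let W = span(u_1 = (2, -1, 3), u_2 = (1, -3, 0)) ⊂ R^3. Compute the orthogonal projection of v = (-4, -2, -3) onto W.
proj_W(v) = (-217/115, -149/115, -96/23)

Set up U = [u_1 | ... | u_2] ∈ R^(3×2). The projector onto W = col(U) is P = U (U^T U)^(-1) U^T.
Compute U^T U =
  [14, 5]
  [5, 10],
and U^T v = (-15, 2).
Solve U^T U · c = U^T v for the coefficients: c = (-32/23, 103/115). The projection is proj_W(v) = U c.
Check: (v - proj_W(v)) · u_1 = 0  (should be 0).
Check: (v - proj_W(v)) · u_2 = 0  (should be 0).
Result: proj_W(v) = (-217/115, -149/115, -96/23).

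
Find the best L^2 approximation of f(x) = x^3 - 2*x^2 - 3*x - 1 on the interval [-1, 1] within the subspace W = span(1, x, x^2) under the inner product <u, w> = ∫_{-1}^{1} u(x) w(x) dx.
g(x) = -2*x^2 - 12*x/5 - 1

The best approximation g ∈ W is the orthogonal projection of f onto W. Writing g = a_0 + a_1 x + a_2 x^2, the coefficients solve the normal equations G · a = b where
  G_{ij} = <φ_i, φ_j> and b_i = <f, φ_i>, with φ_0 = 1, φ_1 = x, φ_2 = x^2.
G =
  [2, 0, 2/3]
  [0, 2/3, 0]
  [2/3, 0, 2/5],
b = (-10/3, -8/5, -22/15).
Solving gives a_0 = -1, a_1 = -12/5, a_2 = -2, so
  g(x) = -2*x^2 - 12*x/5 - 1.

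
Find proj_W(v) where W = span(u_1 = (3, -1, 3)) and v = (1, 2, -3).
proj_W(v) = (-24/19, 8/19, -24/19)

Set up U = [u_1 | ... | u_1] ∈ R^(3×1). The projector onto W = col(U) is P = U (U^T U)^(-1) U^T.
Compute U^T U =
  [19],
and U^T v = (-8).
Solve U^T U · c = U^T v for the coefficients: c = (-8/19). The projection is proj_W(v) = U c.
Check: (v - proj_W(v)) · u_1 = 0  (should be 0).
Result: proj_W(v) = (-24/19, 8/19, -24/19).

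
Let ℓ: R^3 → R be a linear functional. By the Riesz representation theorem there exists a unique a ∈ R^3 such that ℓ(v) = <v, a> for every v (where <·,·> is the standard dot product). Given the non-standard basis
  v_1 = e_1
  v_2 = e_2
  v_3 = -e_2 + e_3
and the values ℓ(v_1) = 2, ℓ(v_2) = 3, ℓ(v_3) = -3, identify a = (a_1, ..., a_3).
a = (2, 3, 0)

Write a = (a_1, ..., a_3) in the standard basis. For each basis vector v_i, ℓ(v_i) = <v_i, a> is a linear equation in the a_j's. Collect the n equations into a matrix system V a = ℓ, where row i of V is v_i (expressed in the standard basis). Since V is invertible (lower-triangular with 1s on the diagonal, up to permutation), solve by back-substitution:
  V =
[[1, 0, 0],
 [0, 1, 0],
 [0, -1, 1]]
  V a = (2, 3, -3)
Solving gives a = (2, 3, 0).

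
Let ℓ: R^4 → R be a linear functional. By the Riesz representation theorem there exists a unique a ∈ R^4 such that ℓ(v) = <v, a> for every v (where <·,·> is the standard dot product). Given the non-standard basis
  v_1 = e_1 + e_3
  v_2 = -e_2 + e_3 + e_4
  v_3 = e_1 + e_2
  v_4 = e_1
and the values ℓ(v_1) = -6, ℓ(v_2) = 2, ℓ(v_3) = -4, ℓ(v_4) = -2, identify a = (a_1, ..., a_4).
a = (-2, -2, -4, 4)

Write a = (a_1, ..., a_4) in the standard basis. For each basis vector v_i, ℓ(v_i) = <v_i, a> is a linear equation in the a_j's. Collect the n equations into a matrix system V a = ℓ, where row i of V is v_i (expressed in the standard basis). Since V is invertible (lower-triangular with 1s on the diagonal, up to permutation), solve by back-substitution:
  V =
[[1, 0, 1, 0],
 [0, -1, 1, 1],
 [1, 1, 0, 0],
 [1, 0, 0, 0]]
  V a = (-6, 2, -4, -2)
Solving gives a = (-2, -2, -4, 4).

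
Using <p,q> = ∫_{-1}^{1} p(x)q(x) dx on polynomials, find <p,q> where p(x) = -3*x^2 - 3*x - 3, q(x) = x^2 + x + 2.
<p,q> = -106/5

Expand the product: p(x)·q(x) = -3*x^4 - 6*x^3 - 12*x^2 - 9*x - 6.
∫_{-1}^{1} of each monomial x^k gives [2/(k+1) if k even, 0 if k odd]. Integrating term-by-term (or equivalently evaluating the antiderivative F(x) = -3*x^5/5 - 3*x^4/2 - 4*x^3 - 9*x^2/2 - 6*x at the endpoints):
  F(1) − F(−1) = -83/5 − (23/5) = -106/5.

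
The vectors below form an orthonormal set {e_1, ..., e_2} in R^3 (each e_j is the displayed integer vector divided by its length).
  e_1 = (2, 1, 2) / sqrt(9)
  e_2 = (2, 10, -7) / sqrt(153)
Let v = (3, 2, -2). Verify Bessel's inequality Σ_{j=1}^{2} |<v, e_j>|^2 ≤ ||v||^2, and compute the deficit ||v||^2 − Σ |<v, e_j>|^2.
Σ |<v, e_j>|^2 = 208/17; ||v||^2 = 17; deficit = 81/17

Write each e_j = u_j / sqrt(<u_j, u_j>) where u_j is the displayed integer vector. Then <v, e_j> = <v, u_j> / sqrt(<u_j, u_j>), so |<v, e_j>|^2 = <v, u_j>^2 / <u_j, u_j>.
Coefficients: <v, e_1> = 4/sqrt(9), <v, e_2> = 40/sqrt(153).
Square and sum: Σ |<v, e_j>|^2 = 208/17.
Compute ||v||^2 = v·v = 17.
Deficit = 17 − 208/17 = 81/17 ≥ 0, confirming Bessel's inequality. (The deficit equals ||v − Σ <v,e_j> e_j||^2, the squared distance from v to span{e_j}.)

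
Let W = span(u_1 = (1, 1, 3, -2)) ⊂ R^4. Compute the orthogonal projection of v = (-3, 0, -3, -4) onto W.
proj_W(v) = (-4/15, -4/15, -4/5, 8/15)

Set up U = [u_1 | ... | u_1] ∈ R^(4×1). The projector onto W = col(U) is P = U (U^T U)^(-1) U^T.
Compute U^T U =
  [15],
and U^T v = (-4).
Solve U^T U · c = U^T v for the coefficients: c = (-4/15). The projection is proj_W(v) = U c.
Check: (v - proj_W(v)) · u_1 = 0  (should be 0).
Result: proj_W(v) = (-4/15, -4/15, -4/5, 8/15).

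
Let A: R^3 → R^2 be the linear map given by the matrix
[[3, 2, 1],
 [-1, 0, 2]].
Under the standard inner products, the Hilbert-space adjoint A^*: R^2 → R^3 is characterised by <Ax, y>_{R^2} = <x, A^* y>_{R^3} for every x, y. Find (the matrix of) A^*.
A^* = A^T =
[[3, -1],
 [2, 0],
 [1, 2]]

For real matrices with standard dot products, the defining identity <Ax, y> = <x, A^* y> gives (Ax)^T y = x^T (A^*) y, i.e. x^T A^T y = x^T (A^*) y. Since this holds for all x, y, we must have A^* = A^T. Therefore
A^* =
[[3, -1],
 [2, 0],
 [1, 2]].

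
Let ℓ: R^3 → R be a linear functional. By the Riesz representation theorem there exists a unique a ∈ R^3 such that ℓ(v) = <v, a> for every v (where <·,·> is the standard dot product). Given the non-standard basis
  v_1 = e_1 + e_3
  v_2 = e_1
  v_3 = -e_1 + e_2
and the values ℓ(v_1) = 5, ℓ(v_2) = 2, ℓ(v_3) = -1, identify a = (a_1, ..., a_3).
a = (2, 1, 3)

Write a = (a_1, ..., a_3) in the standard basis. For each basis vector v_i, ℓ(v_i) = <v_i, a> is a linear equation in the a_j's. Collect the n equations into a matrix system V a = ℓ, where row i of V is v_i (expressed in the standard basis). Since V is invertible (lower-triangular with 1s on the diagonal, up to permutation), solve by back-substitution:
  V =
[[1, 0, 1],
 [1, 0, 0],
 [-1, 1, 0]]
  V a = (5, 2, -1)
Solving gives a = (2, 1, 3).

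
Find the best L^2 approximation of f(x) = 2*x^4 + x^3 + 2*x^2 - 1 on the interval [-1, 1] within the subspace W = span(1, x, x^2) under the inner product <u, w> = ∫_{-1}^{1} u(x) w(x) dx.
g(x) = 26*x^2/7 + 3*x/5 - 41/35

The best approximation g ∈ W is the orthogonal projection of f onto W. Writing g = a_0 + a_1 x + a_2 x^2, the coefficients solve the normal equations G · a = b where
  G_{ij} = <φ_i, φ_j> and b_i = <f, φ_i>, with φ_0 = 1, φ_1 = x, φ_2 = x^2.
G =
  [2, 0, 2/3]
  [0, 2/3, 0]
  [2/3, 0, 2/5],
b = (2/15, 2/5, 74/105).
Solving gives a_0 = -41/35, a_1 = 3/5, a_2 = 26/7, so
  g(x) = 26*x^2/7 + 3*x/5 - 41/35.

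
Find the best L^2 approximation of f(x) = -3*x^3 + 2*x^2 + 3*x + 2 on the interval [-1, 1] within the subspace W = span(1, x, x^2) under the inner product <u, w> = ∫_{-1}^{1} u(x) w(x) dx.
g(x) = 2*x^2 + 6*x/5 + 2

The best approximation g ∈ W is the orthogonal projection of f onto W. Writing g = a_0 + a_1 x + a_2 x^2, the coefficients solve the normal equations G · a = b where
  G_{ij} = <φ_i, φ_j> and b_i = <f, φ_i>, with φ_0 = 1, φ_1 = x, φ_2 = x^2.
G =
  [2, 0, 2/3]
  [0, 2/3, 0]
  [2/3, 0, 2/5],
b = (16/3, 4/5, 32/15).
Solving gives a_0 = 2, a_1 = 6/5, a_2 = 2, so
  g(x) = 2*x^2 + 6*x/5 + 2.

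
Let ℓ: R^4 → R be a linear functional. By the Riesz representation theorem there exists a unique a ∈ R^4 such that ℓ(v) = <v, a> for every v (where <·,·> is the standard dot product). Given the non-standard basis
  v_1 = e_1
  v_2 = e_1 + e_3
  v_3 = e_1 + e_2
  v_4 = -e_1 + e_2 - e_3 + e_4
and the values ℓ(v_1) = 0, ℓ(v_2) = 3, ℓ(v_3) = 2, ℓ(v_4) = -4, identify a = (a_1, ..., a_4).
a = (0, 2, 3, -3)

Write a = (a_1, ..., a_4) in the standard basis. For each basis vector v_i, ℓ(v_i) = <v_i, a> is a linear equation in the a_j's. Collect the n equations into a matrix system V a = ℓ, where row i of V is v_i (expressed in the standard basis). Since V is invertible (lower-triangular with 1s on the diagonal, up to permutation), solve by back-substitution:
  V =
[[1, 0, 0, 0],
 [1, 0, 1, 0],
 [1, 1, 0, 0],
 [-1, 1, -1, 1]]
  V a = (0, 3, 2, -4)
Solving gives a = (0, 2, 3, -3).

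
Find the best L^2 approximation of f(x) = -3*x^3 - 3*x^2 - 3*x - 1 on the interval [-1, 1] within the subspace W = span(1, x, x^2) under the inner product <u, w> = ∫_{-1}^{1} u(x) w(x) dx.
g(x) = -3*x^2 - 24*x/5 - 1

The best approximation g ∈ W is the orthogonal projection of f onto W. Writing g = a_0 + a_1 x + a_2 x^2, the coefficients solve the normal equations G · a = b where
  G_{ij} = <φ_i, φ_j> and b_i = <f, φ_i>, with φ_0 = 1, φ_1 = x, φ_2 = x^2.
G =
  [2, 0, 2/3]
  [0, 2/3, 0]
  [2/3, 0, 2/5],
b = (-4, -16/5, -28/15).
Solving gives a_0 = -1, a_1 = -24/5, a_2 = -3, so
  g(x) = -3*x^2 - 24*x/5 - 1.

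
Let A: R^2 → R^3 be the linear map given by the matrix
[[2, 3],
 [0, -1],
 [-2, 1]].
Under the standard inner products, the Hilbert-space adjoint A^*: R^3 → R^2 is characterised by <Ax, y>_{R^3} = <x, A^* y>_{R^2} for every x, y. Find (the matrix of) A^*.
A^* = A^T =
[[2, 0, -2],
 [3, -1, 1]]

For real matrices with standard dot products, the defining identity <Ax, y> = <x, A^* y> gives (Ax)^T y = x^T (A^*) y, i.e. x^T A^T y = x^T (A^*) y. Since this holds for all x, y, we must have A^* = A^T. Therefore
A^* =
[[2, 0, -2],
 [3, -1, 1]].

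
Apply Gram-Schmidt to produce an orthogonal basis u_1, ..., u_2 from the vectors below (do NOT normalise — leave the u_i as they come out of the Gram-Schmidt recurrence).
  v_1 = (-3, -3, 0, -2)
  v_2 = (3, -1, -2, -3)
Orthogonal basis:
  u_1 = (-3, -3, 0, -2)
  u_2 = (3, -1, -2, -3)

Apply the Gram-Schmidt recurrence
  u_1 = v_1
  u_i = v_i − Σ_{j<i} ((v_i · u_j) / (u_j · u_j)) · u_j.

Step by step this gives:
  u_1 = (-3, -3, 0, -2)
  u_2 = (3, -1, -2, -3)

Orthogonality check:
  u_2 · u_1 = 0 (should be 0)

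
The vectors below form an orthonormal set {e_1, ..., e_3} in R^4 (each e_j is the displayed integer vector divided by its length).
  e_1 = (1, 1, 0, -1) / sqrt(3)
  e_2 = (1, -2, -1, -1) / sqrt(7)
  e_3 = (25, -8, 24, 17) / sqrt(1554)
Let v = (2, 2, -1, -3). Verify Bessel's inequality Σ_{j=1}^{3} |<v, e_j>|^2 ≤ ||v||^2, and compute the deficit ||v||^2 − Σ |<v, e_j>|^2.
Σ |<v, e_j>|^2 = 1331/74; ||v||^2 = 18; deficit = 1/74

Write each e_j = u_j / sqrt(<u_j, u_j>) where u_j is the displayed integer vector. Then <v, e_j> = <v, u_j> / sqrt(<u_j, u_j>), so |<v, e_j>|^2 = <v, u_j>^2 / <u_j, u_j>.
Coefficients: <v, e_1> = 7/sqrt(3), <v, e_2> = 2/sqrt(7), <v, e_3> = -41/sqrt(1554).
Square and sum: Σ |<v, e_j>|^2 = 1331/74.
Compute ||v||^2 = v·v = 18.
Deficit = 18 − 1331/74 = 1/74 ≥ 0, confirming Bessel's inequality. (The deficit equals ||v − Σ <v,e_j> e_j||^2, the squared distance from v to span{e_j}.)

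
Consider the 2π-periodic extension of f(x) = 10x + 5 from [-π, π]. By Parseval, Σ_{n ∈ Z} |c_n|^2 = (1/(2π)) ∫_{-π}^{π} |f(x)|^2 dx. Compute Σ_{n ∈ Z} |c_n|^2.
Σ |c_n|^2 = 100π^2/3 + 25

Expand and integrate term by term over [-π, π]:
  ∫ (10x)^2 dx = 100·(2π^3/3); ∫ 2·10·(5)·x dx = 0 (odd integrand); ∫ 5^2 dx = 25·2π.
So (1/(2π)) ∫_{-π}^{π} (10x + 5)^2 dx = 100π^2/3 + 25 = 100π^2/3 + 25.
Parseval ⇒ Σ |c_n|^2 = 100π^2/3 + 25.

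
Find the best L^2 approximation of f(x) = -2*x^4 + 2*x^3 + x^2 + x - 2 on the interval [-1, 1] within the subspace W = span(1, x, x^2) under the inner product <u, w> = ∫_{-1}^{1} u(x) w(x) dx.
g(x) = -5*x^2/7 + 11*x/5 - 64/35

The best approximation g ∈ W is the orthogonal projection of f onto W. Writing g = a_0 + a_1 x + a_2 x^2, the coefficients solve the normal equations G · a = b where
  G_{ij} = <φ_i, φ_j> and b_i = <f, φ_i>, with φ_0 = 1, φ_1 = x, φ_2 = x^2.
G =
  [2, 0, 2/3]
  [0, 2/3, 0]
  [2/3, 0, 2/5],
b = (-62/15, 22/15, -158/105).
Solving gives a_0 = -64/35, a_1 = 11/5, a_2 = -5/7, so
  g(x) = -5*x^2/7 + 11*x/5 - 64/35.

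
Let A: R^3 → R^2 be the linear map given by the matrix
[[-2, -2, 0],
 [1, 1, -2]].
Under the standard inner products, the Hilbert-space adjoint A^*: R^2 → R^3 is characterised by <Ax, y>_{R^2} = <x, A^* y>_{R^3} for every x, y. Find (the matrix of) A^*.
A^* = A^T =
[[-2, 1],
 [-2, 1],
 [0, -2]]

For real matrices with standard dot products, the defining identity <Ax, y> = <x, A^* y> gives (Ax)^T y = x^T (A^*) y, i.e. x^T A^T y = x^T (A^*) y. Since this holds for all x, y, we must have A^* = A^T. Therefore
A^* =
[[-2, 1],
 [-2, 1],
 [0, -2]].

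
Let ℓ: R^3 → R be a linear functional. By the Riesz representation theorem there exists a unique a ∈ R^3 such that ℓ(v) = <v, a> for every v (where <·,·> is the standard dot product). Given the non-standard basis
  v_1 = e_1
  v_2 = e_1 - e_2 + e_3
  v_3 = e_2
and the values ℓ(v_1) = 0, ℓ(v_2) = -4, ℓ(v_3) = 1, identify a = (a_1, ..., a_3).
a = (0, 1, -3)

Write a = (a_1, ..., a_3) in the standard basis. For each basis vector v_i, ℓ(v_i) = <v_i, a> is a linear equation in the a_j's. Collect the n equations into a matrix system V a = ℓ, where row i of V is v_i (expressed in the standard basis). Since V is invertible (lower-triangular with 1s on the diagonal, up to permutation), solve by back-substitution:
  V =
[[1, 0, 0],
 [1, -1, 1],
 [0, 1, 0]]
  V a = (0, -4, 1)
Solving gives a = (0, 1, -3).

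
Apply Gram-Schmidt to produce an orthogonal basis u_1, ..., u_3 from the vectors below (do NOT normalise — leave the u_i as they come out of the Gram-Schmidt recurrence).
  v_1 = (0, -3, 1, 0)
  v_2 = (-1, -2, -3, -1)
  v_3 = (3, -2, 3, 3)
Orthogonal basis:
  u_1 = (0, -3, 1, 0)
  u_2 = (-1, -11/10, -33/10, -1)
  u_3 = (286/141, -52/141, -52/47, 286/141)

Apply the Gram-Schmidt recurrence
  u_1 = v_1
  u_i = v_i − Σ_{j<i} ((v_i · u_j) / (u_j · u_j)) · u_j.

Step by step this gives:
  u_1 = (0, -3, 1, 0)
  u_2 = (-1, -11/10, -33/10, -1)
  u_3 = (286/141, -52/141, -52/47, 286/141)

Orthogonality check:
  u_2 · u_1 = 0 (should be 0)
  u_3 · u_1 = 0 (should be 0)
  u_3 · u_2 = 0 (should be 0)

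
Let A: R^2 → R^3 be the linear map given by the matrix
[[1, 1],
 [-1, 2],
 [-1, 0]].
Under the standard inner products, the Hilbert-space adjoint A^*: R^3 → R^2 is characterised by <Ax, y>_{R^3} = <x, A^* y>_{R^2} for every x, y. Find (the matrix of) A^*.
A^* = A^T =
[[1, -1, -1],
 [1, 2, 0]]

For real matrices with standard dot products, the defining identity <Ax, y> = <x, A^* y> gives (Ax)^T y = x^T (A^*) y, i.e. x^T A^T y = x^T (A^*) y. Since this holds for all x, y, we must have A^* = A^T. Therefore
A^* =
[[1, -1, -1],
 [1, 2, 0]].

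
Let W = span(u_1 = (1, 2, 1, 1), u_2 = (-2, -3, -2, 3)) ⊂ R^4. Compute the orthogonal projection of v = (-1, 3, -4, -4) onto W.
proj_W(v) = (41/133, -16/133, 41/133, -449/133)

Set up U = [u_1 | ... | u_2] ∈ R^(4×2). The projector onto W = col(U) is P = U (U^T U)^(-1) U^T.
Compute U^T U =
  [7, -7]
  [-7, 26],
and U^T v = (-3, -11).
Solve U^T U · c = U^T v for the coefficients: c = (-155/133, -14/19). The projection is proj_W(v) = U c.
Check: (v - proj_W(v)) · u_1 = 0  (should be 0).
Check: (v - proj_W(v)) · u_2 = 0  (should be 0).
Result: proj_W(v) = (41/133, -16/133, 41/133, -449/133).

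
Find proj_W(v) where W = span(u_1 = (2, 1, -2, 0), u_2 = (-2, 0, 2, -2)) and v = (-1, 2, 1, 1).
proj_W(v) = (-5/11, -2/11, 5/11, -1/11)

Set up U = [u_1 | ... | u_2] ∈ R^(4×2). The projector onto W = col(U) is P = U (U^T U)^(-1) U^T.
Compute U^T U =
  [9, -8]
  [-8, 12],
and U^T v = (-2, 2).
Solve U^T U · c = U^T v for the coefficients: c = (-2/11, 1/22). The projection is proj_W(v) = U c.
Check: (v - proj_W(v)) · u_1 = 0  (should be 0).
Check: (v - proj_W(v)) · u_2 = 0  (should be 0).
Result: proj_W(v) = (-5/11, -2/11, 5/11, -1/11).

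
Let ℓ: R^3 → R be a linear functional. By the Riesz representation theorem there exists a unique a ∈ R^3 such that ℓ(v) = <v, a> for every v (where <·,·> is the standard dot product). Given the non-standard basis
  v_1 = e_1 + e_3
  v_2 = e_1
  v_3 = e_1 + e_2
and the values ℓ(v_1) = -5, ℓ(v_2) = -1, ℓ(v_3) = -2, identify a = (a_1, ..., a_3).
a = (-1, -1, -4)

Write a = (a_1, ..., a_3) in the standard basis. For each basis vector v_i, ℓ(v_i) = <v_i, a> is a linear equation in the a_j's. Collect the n equations into a matrix system V a = ℓ, where row i of V is v_i (expressed in the standard basis). Since V is invertible (lower-triangular with 1s on the diagonal, up to permutation), solve by back-substitution:
  V =
[[1, 0, 1],
 [1, 0, 0],
 [1, 1, 0]]
  V a = (-5, -1, -2)
Solving gives a = (-1, -1, -4).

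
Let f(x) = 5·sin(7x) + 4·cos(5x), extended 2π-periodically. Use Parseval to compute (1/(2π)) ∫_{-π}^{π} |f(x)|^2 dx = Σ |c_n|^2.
Σ |c_n|^2 = 41/2

Expand |f|^2 and use orthogonality of {sin(nx), cos(mx)} on [-π, π]:
  ∫_{-π}^{π} sin(nx)^2 dx = π, ∫ cos(mx)^2 dx = π, and cross terms integrate to 0.
So ∫_{-π}^{π} f(x)^2 dx = 5^2 · π + 4^2 · π = (25 + 16)π.
Divide by 2π: (25 + 16)/2 = 41/2.
By Parseval, this equals Σ |c_n|^2.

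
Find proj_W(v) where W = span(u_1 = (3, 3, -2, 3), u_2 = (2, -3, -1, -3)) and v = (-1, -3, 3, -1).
proj_W(v) = (-1225/613, -1260/613, 819/613, -1260/613)

Set up U = [u_1 | ... | u_2] ∈ R^(4×2). The projector onto W = col(U) is P = U (U^T U)^(-1) U^T.
Compute U^T U =
  [31, -10]
  [-10, 23],
and U^T v = (-21, 7).
Solve U^T U · c = U^T v for the coefficients: c = (-413/613, 7/613). The projection is proj_W(v) = U c.
Check: (v - proj_W(v)) · u_1 = 0  (should be 0).
Check: (v - proj_W(v)) · u_2 = 0  (should be 0).
Result: proj_W(v) = (-1225/613, -1260/613, 819/613, -1260/613).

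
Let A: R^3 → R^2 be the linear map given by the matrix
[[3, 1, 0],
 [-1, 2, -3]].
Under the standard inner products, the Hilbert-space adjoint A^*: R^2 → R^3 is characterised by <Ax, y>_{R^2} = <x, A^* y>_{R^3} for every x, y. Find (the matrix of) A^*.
A^* = A^T =
[[3, -1],
 [1, 2],
 [0, -3]]

For real matrices with standard dot products, the defining identity <Ax, y> = <x, A^* y> gives (Ax)^T y = x^T (A^*) y, i.e. x^T A^T y = x^T (A^*) y. Since this holds for all x, y, we must have A^* = A^T. Therefore
A^* =
[[3, -1],
 [1, 2],
 [0, -3]].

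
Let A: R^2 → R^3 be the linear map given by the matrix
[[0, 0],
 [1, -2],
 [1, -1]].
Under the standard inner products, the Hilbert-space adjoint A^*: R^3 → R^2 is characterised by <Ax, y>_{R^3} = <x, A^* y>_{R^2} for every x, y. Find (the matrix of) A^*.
A^* = A^T =
[[0, 1, 1],
 [0, -2, -1]]

For real matrices with standard dot products, the defining identity <Ax, y> = <x, A^* y> gives (Ax)^T y = x^T (A^*) y, i.e. x^T A^T y = x^T (A^*) y. Since this holds for all x, y, we must have A^* = A^T. Therefore
A^* =
[[0, 1, 1],
 [0, -2, -1]].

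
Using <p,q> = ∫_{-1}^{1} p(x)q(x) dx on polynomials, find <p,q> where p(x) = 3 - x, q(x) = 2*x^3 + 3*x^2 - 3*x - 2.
<p,q> = -24/5

Expand the product: p(x)·q(x) = -2*x^4 + 3*x^3 + 12*x^2 - 7*x - 6.
∫_{-1}^{1} of each monomial x^k gives [2/(k+1) if k even, 0 if k odd]. Integrating term-by-term (or equivalently evaluating the antiderivative F(x) = -2*x^5/5 + 3*x^4/4 + 4*x^3 - 7*x^2/2 - 6*x at the endpoints):
  F(1) − F(−1) = -103/20 − (-7/20) = -24/5.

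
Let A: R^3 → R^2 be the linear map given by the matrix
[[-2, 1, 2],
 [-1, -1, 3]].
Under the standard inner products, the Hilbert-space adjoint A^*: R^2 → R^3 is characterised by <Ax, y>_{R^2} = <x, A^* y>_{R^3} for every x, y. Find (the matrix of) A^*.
A^* = A^T =
[[-2, -1],
 [1, -1],
 [2, 3]]

For real matrices with standard dot products, the defining identity <Ax, y> = <x, A^* y> gives (Ax)^T y = x^T (A^*) y, i.e. x^T A^T y = x^T (A^*) y. Since this holds for all x, y, we must have A^* = A^T. Therefore
A^* =
[[-2, -1],
 [1, -1],
 [2, 3]].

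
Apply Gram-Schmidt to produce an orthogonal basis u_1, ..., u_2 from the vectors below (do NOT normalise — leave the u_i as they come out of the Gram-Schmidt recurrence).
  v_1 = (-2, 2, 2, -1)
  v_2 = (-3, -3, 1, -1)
Orthogonal basis:
  u_1 = (-2, 2, 2, -1)
  u_2 = (-33/13, -45/13, 7/13, -10/13)

Apply the Gram-Schmidt recurrence
  u_1 = v_1
  u_i = v_i − Σ_{j<i} ((v_i · u_j) / (u_j · u_j)) · u_j.

Step by step this gives:
  u_1 = (-2, 2, 2, -1)
  u_2 = (-33/13, -45/13, 7/13, -10/13)

Orthogonality check:
  u_2 · u_1 = 0 (should be 0)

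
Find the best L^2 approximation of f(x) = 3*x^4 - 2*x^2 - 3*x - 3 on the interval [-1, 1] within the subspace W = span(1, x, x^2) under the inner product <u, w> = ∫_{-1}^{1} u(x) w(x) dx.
g(x) = 4*x^2/7 - 3*x - 114/35

The best approximation g ∈ W is the orthogonal projection of f onto W. Writing g = a_0 + a_1 x + a_2 x^2, the coefficients solve the normal equations G · a = b where
  G_{ij} = <φ_i, φ_j> and b_i = <f, φ_i>, with φ_0 = 1, φ_1 = x, φ_2 = x^2.
G =
  [2, 0, 2/3]
  [0, 2/3, 0]
  [2/3, 0, 2/5],
b = (-92/15, -2, -68/35).
Solving gives a_0 = -114/35, a_1 = -3, a_2 = 4/7, so
  g(x) = 4*x^2/7 - 3*x - 114/35.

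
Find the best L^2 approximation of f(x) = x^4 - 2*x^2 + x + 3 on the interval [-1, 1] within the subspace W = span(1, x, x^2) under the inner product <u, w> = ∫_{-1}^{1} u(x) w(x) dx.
g(x) = -8*x^2/7 + x + 102/35

The best approximation g ∈ W is the orthogonal projection of f onto W. Writing g = a_0 + a_1 x + a_2 x^2, the coefficients solve the normal equations G · a = b where
  G_{ij} = <φ_i, φ_j> and b_i = <f, φ_i>, with φ_0 = 1, φ_1 = x, φ_2 = x^2.
G =
  [2, 0, 2/3]
  [0, 2/3, 0]
  [2/3, 0, 2/5],
b = (76/15, 2/3, 52/35).
Solving gives a_0 = 102/35, a_1 = 1, a_2 = -8/7, so
  g(x) = -8*x^2/7 + x + 102/35.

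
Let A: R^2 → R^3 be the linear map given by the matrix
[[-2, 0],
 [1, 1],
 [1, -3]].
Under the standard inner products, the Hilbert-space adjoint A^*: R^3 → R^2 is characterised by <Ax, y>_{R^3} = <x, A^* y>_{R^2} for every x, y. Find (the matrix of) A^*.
A^* = A^T =
[[-2, 1, 1],
 [0, 1, -3]]

For real matrices with standard dot products, the defining identity <Ax, y> = <x, A^* y> gives (Ax)^T y = x^T (A^*) y, i.e. x^T A^T y = x^T (A^*) y. Since this holds for all x, y, we must have A^* = A^T. Therefore
A^* =
[[-2, 1, 1],
 [0, 1, -3]].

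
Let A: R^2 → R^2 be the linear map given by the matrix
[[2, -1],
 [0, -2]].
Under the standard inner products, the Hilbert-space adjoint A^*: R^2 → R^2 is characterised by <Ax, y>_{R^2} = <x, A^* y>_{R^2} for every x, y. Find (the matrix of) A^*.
A^* = A^T =
[[2, 0],
 [-1, -2]]

For real matrices with standard dot products, the defining identity <Ax, y> = <x, A^* y> gives (Ax)^T y = x^T (A^*) y, i.e. x^T A^T y = x^T (A^*) y. Since this holds for all x, y, we must have A^* = A^T. Therefore
A^* =
[[2, 0],
 [-1, -2]].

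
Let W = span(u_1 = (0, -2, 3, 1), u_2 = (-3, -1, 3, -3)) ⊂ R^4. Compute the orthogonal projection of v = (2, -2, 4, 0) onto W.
proj_W(v) = (6/41, -94/41, 138/41, 54/41)

Set up U = [u_1 | ... | u_2] ∈ R^(4×2). The projector onto W = col(U) is P = U (U^T U)^(-1) U^T.
Compute U^T U =
  [14, 8]
  [8, 28],
and U^T v = (16, 8).
Solve U^T U · c = U^T v for the coefficients: c = (48/41, -2/41). The projection is proj_W(v) = U c.
Check: (v - proj_W(v)) · u_1 = 0  (should be 0).
Check: (v - proj_W(v)) · u_2 = 0  (should be 0).
Result: proj_W(v) = (6/41, -94/41, 138/41, 54/41).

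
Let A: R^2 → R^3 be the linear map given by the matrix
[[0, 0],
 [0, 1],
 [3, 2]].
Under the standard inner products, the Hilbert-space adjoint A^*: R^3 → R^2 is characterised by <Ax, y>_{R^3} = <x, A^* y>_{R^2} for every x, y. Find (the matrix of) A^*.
A^* = A^T =
[[0, 0, 3],
 [0, 1, 2]]

For real matrices with standard dot products, the defining identity <Ax, y> = <x, A^* y> gives (Ax)^T y = x^T (A^*) y, i.e. x^T A^T y = x^T (A^*) y. Since this holds for all x, y, we must have A^* = A^T. Therefore
A^* =
[[0, 0, 3],
 [0, 1, 2]].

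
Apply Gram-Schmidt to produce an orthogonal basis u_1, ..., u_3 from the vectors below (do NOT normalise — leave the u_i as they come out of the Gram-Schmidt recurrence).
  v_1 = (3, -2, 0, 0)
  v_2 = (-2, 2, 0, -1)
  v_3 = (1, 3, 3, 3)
Orthogonal basis:
  u_1 = (3, -2, 0, 0)
  u_2 = (4/13, 6/13, 0, -1)
  u_3 = (2, 3, 3, 2)

Apply the Gram-Schmidt recurrence
  u_1 = v_1
  u_i = v_i − Σ_{j<i} ((v_i · u_j) / (u_j · u_j)) · u_j.

Step by step this gives:
  u_1 = (3, -2, 0, 0)
  u_2 = (4/13, 6/13, 0, -1)
  u_3 = (2, 3, 3, 2)

Orthogonality check:
  u_2 · u_1 = 0 (should be 0)
  u_3 · u_1 = 0 (should be 0)
  u_3 · u_2 = 0 (should be 0)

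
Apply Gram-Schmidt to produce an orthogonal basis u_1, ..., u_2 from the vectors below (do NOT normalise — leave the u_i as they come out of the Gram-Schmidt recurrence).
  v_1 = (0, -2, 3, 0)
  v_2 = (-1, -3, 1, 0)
Orthogonal basis:
  u_1 = (0, -2, 3, 0)
  u_2 = (-1, -21/13, -14/13, 0)

Apply the Gram-Schmidt recurrence
  u_1 = v_1
  u_i = v_i − Σ_{j<i} ((v_i · u_j) / (u_j · u_j)) · u_j.

Step by step this gives:
  u_1 = (0, -2, 3, 0)
  u_2 = (-1, -21/13, -14/13, 0)

Orthogonality check:
  u_2 · u_1 = 0 (should be 0)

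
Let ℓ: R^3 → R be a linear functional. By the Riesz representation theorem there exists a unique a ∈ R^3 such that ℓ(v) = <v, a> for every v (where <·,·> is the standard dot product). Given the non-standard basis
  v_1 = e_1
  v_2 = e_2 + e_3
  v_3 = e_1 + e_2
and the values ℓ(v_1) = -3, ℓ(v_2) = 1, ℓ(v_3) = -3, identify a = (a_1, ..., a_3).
a = (-3, 0, 1)

Write a = (a_1, ..., a_3) in the standard basis. For each basis vector v_i, ℓ(v_i) = <v_i, a> is a linear equation in the a_j's. Collect the n equations into a matrix system V a = ℓ, where row i of V is v_i (expressed in the standard basis). Since V is invertible (lower-triangular with 1s on the diagonal, up to permutation), solve by back-substitution:
  V =
[[1, 0, 0],
 [0, 1, 1],
 [1, 1, 0]]
  V a = (-3, 1, -3)
Solving gives a = (-3, 0, 1).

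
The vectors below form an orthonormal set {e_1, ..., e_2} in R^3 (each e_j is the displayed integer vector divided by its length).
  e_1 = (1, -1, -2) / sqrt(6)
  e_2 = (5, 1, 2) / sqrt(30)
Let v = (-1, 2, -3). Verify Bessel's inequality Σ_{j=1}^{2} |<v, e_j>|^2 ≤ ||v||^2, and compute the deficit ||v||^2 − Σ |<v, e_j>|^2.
Σ |<v, e_j>|^2 = 21/5; ||v||^2 = 14; deficit = 49/5

Write each e_j = u_j / sqrt(<u_j, u_j>) where u_j is the displayed integer vector. Then <v, e_j> = <v, u_j> / sqrt(<u_j, u_j>), so |<v, e_j>|^2 = <v, u_j>^2 / <u_j, u_j>.
Coefficients: <v, e_1> = 3/sqrt(6), <v, e_2> = -9/sqrt(30).
Square and sum: Σ |<v, e_j>|^2 = 21/5.
Compute ||v||^2 = v·v = 14.
Deficit = 14 − 21/5 = 49/5 ≥ 0, confirming Bessel's inequality. (The deficit equals ||v − Σ <v,e_j> e_j||^2, the squared distance from v to span{e_j}.)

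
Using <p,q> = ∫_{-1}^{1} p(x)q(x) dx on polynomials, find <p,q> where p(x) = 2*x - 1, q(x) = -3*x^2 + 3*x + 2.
<p,q> = 2

Expand the product: p(x)·q(x) = -6*x^3 + 9*x^2 + x - 2.
∫_{-1}^{1} of each monomial x^k gives [2/(k+1) if k even, 0 if k odd]. Integrating term-by-term (or equivalently evaluating the antiderivative F(x) = -3*x^4/2 + 3*x^3 + x^2/2 - 2*x at the endpoints):
  F(1) − F(−1) = 0 − (-2) = 2.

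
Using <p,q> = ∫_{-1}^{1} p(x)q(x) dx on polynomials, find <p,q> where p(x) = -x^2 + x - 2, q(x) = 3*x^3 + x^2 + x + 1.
<p,q> = -68/15

Expand the product: p(x)·q(x) = -3*x^5 + 2*x^4 - 6*x^3 - 2*x^2 - x - 2.
∫_{-1}^{1} of each monomial x^k gives [2/(k+1) if k even, 0 if k odd]. Integrating term-by-term (or equivalently evaluating the antiderivative F(x) = -x^6/2 + 2*x^5/5 - 3*x^4/2 - 2*x^3/3 - x^2/2 - 2*x at the endpoints):
  F(1) − F(−1) = -143/30 − (-7/30) = -68/15.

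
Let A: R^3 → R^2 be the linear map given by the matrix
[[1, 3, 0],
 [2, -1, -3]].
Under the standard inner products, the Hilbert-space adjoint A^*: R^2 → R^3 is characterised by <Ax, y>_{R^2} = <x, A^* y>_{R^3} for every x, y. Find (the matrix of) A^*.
A^* = A^T =
[[1, 2],
 [3, -1],
 [0, -3]]

For real matrices with standard dot products, the defining identity <Ax, y> = <x, A^* y> gives (Ax)^T y = x^T (A^*) y, i.e. x^T A^T y = x^T (A^*) y. Since this holds for all x, y, we must have A^* = A^T. Therefore
A^* =
[[1, 2],
 [3, -1],
 [0, -3]].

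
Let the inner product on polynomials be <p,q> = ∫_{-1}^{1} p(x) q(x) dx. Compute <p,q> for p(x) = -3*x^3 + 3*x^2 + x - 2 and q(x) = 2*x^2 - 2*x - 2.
<p,q> = 24/5

Expand the product: p(x)·q(x) = -6*x^5 + 12*x^4 + 2*x^3 - 12*x^2 + 2*x + 4.
∫_{-1}^{1} of each monomial x^k gives [2/(k+1) if k even, 0 if k odd]. Integrating term-by-term (or equivalently evaluating the antiderivative F(x) = -x^6 + 12*x^5/5 + x^4/2 - 4*x^3 + x^2 + 4*x at the endpoints):
  F(1) − F(−1) = 29/10 − (-19/10) = 24/5.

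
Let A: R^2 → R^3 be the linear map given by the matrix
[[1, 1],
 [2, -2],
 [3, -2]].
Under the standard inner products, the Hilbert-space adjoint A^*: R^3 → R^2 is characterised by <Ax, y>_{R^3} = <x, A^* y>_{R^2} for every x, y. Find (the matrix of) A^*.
A^* = A^T =
[[1, 2, 3],
 [1, -2, -2]]

For real matrices with standard dot products, the defining identity <Ax, y> = <x, A^* y> gives (Ax)^T y = x^T (A^*) y, i.e. x^T A^T y = x^T (A^*) y. Since this holds for all x, y, we must have A^* = A^T. Therefore
A^* =
[[1, 2, 3],
 [1, -2, -2]].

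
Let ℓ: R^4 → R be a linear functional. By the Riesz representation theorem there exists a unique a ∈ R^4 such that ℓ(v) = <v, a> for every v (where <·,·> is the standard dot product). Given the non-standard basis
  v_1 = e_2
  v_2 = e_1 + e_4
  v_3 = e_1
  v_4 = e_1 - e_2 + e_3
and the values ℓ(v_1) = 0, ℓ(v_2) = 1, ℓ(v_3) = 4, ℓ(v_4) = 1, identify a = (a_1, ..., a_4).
a = (4, 0, -3, -3)

Write a = (a_1, ..., a_4) in the standard basis. For each basis vector v_i, ℓ(v_i) = <v_i, a> is a linear equation in the a_j's. Collect the n equations into a matrix system V a = ℓ, where row i of V is v_i (expressed in the standard basis). Since V is invertible (lower-triangular with 1s on the diagonal, up to permutation), solve by back-substitution:
  V =
[[0, 1, 0, 0],
 [1, 0, 0, 1],
 [1, 0, 0, 0],
 [1, -1, 1, 0]]
  V a = (0, 1, 4, 1)
Solving gives a = (4, 0, -3, -3).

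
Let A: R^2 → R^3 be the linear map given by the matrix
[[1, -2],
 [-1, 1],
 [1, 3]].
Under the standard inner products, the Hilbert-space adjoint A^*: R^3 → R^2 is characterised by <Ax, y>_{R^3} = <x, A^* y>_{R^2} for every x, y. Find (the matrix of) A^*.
A^* = A^T =
[[1, -1, 1],
 [-2, 1, 3]]

For real matrices with standard dot products, the defining identity <Ax, y> = <x, A^* y> gives (Ax)^T y = x^T (A^*) y, i.e. x^T A^T y = x^T (A^*) y. Since this holds for all x, y, we must have A^* = A^T. Therefore
A^* =
[[1, -1, 1],
 [-2, 1, 3]].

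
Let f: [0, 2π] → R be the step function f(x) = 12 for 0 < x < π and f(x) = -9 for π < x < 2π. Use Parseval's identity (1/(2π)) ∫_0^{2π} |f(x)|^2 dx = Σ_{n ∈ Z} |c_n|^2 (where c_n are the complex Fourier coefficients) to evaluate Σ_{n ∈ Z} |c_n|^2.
Σ |c_n|^2 = 225/2

Parseval equates the L^2 energy of f (normalised by 1/(2π)) with the ℓ^2 sum of its Fourier coefficients: (1/(2π)) ∫_0^{2π} |f|^2 = Σ |c_n|^2.
Compute the left side: (1/(2π)) [∫_0^π 12^2 dx + ∫_π^{2π} (-9)^2 dx] = (1/(2π)) · (144π + 81π) = (144 + 81)/2 = 225/2.
So Σ_{n ∈ Z} |c_n|^2 = 225/2.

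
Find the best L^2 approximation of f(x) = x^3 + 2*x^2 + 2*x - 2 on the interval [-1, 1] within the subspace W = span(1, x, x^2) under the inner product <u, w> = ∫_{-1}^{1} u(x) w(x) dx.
g(x) = 2*x^2 + 13*x/5 - 2

The best approximation g ∈ W is the orthogonal projection of f onto W. Writing g = a_0 + a_1 x + a_2 x^2, the coefficients solve the normal equations G · a = b where
  G_{ij} = <φ_i, φ_j> and b_i = <f, φ_i>, with φ_0 = 1, φ_1 = x, φ_2 = x^2.
G =
  [2, 0, 2/3]
  [0, 2/3, 0]
  [2/3, 0, 2/5],
b = (-8/3, 26/15, -8/15).
Solving gives a_0 = -2, a_1 = 13/5, a_2 = 2, so
  g(x) = 2*x^2 + 13*x/5 - 2.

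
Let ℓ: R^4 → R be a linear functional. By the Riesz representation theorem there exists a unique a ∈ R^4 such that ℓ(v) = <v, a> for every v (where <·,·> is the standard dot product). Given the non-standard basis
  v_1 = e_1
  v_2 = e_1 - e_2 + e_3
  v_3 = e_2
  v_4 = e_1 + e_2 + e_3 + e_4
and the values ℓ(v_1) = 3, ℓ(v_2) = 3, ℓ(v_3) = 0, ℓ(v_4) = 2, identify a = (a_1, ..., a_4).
a = (3, 0, 0, -1)

Write a = (a_1, ..., a_4) in the standard basis. For each basis vector v_i, ℓ(v_i) = <v_i, a> is a linear equation in the a_j's. Collect the n equations into a matrix system V a = ℓ, where row i of V is v_i (expressed in the standard basis). Since V is invertible (lower-triangular with 1s on the diagonal, up to permutation), solve by back-substitution:
  V =
[[1, 0, 0, 0],
 [1, -1, 1, 0],
 [0, 1, 0, 0],
 [1, 1, 1, 1]]
  V a = (3, 3, 0, 2)
Solving gives a = (3, 0, 0, -1).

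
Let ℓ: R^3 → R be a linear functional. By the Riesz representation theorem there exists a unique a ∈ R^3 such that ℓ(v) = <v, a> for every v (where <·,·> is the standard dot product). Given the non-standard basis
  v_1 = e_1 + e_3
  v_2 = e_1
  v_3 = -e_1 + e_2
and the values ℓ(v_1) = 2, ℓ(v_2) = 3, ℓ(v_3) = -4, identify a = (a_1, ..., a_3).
a = (3, -1, -1)

Write a = (a_1, ..., a_3) in the standard basis. For each basis vector v_i, ℓ(v_i) = <v_i, a> is a linear equation in the a_j's. Collect the n equations into a matrix system V a = ℓ, where row i of V is v_i (expressed in the standard basis). Since V is invertible (lower-triangular with 1s on the diagonal, up to permutation), solve by back-substitution:
  V =
[[1, 0, 1],
 [1, 0, 0],
 [-1, 1, 0]]
  V a = (2, 3, -4)
Solving gives a = (3, -1, -1).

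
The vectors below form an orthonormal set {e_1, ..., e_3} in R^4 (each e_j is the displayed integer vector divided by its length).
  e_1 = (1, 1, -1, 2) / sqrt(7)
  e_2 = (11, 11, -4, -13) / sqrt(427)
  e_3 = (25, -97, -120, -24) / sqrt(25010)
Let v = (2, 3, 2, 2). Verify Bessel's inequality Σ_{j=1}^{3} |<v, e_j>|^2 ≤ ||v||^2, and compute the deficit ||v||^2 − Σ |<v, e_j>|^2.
Σ |<v, e_j>|^2 = 7881/410; ||v||^2 = 21; deficit = 729/410

Write each e_j = u_j / sqrt(<u_j, u_j>) where u_j is the displayed integer vector. Then <v, e_j> = <v, u_j> / sqrt(<u_j, u_j>), so |<v, e_j>|^2 = <v, u_j>^2 / <u_j, u_j>.
Coefficients: <v, e_1> = 7/sqrt(7), <v, e_2> = 21/sqrt(427), <v, e_3> = -529/sqrt(25010).
Square and sum: Σ |<v, e_j>|^2 = 7881/410.
Compute ||v||^2 = v·v = 21.
Deficit = 21 − 7881/410 = 729/410 ≥ 0, confirming Bessel's inequality. (The deficit equals ||v − Σ <v,e_j> e_j||^2, the squared distance from v to span{e_j}.)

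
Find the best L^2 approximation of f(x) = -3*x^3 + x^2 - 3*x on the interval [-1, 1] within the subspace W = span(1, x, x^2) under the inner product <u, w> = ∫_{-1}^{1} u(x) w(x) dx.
g(x) = x^2 - 24*x/5

The best approximation g ∈ W is the orthogonal projection of f onto W. Writing g = a_0 + a_1 x + a_2 x^2, the coefficients solve the normal equations G · a = b where
  G_{ij} = <φ_i, φ_j> and b_i = <f, φ_i>, with φ_0 = 1, φ_1 = x, φ_2 = x^2.
G =
  [2, 0, 2/3]
  [0, 2/3, 0]
  [2/3, 0, 2/5],
b = (2/3, -16/5, 2/5).
Solving gives a_0 = 0, a_1 = -24/5, a_2 = 1, so
  g(x) = x^2 - 24*x/5.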